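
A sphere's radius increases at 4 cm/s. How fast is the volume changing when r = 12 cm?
2304π cm³/s

V = (4/3)πr³
dV/dt = dV/dr · dr/dt = 4πr² · 4
At r = 12: dV/dt = 2304π cm³/s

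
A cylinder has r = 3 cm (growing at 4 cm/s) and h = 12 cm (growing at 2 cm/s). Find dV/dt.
306π cm³/s

V = πr²h
dV/dt = 2πrh·dr/dt + πr²·dh/dt
= 2π(3)(12)(4) + π(3)²(2)
= 306π cm³/s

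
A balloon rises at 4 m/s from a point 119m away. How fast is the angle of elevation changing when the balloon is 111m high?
0.017974 rad/s

tan(θ) = y/119
sec²(θ) · dθ/dt = (1/119) · dy/dt
dθ/dt = cos²(θ)/119 · 4 = 119/(119² + 111²) · 4
dθ/dt = 0.017974 rad/s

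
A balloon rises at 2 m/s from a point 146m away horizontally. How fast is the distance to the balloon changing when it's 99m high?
198√37/1073 ≈ 1.122 m/s

z² = 146² + y²
z = √(146² + 99²) = 29√37
dz/dt = y/z · dy/dt = 99/(29√37) · 2 = 198√37/1073 ≈ 1.122 m/s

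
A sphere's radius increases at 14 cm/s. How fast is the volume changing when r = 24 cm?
32256π cm³/s

V = (4/3)πr³
dV/dt = dV/dr · dr/dt = 4πr² · 14
At r = 24: dV/dt = 32256π cm³/s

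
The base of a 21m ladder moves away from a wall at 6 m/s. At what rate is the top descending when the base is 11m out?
33√5/20 ≈ 3.69 m/s

x² + y² = 21²
2x·dx/dt + 2y·dy/dt = 0
dy/dt = -x/y · dx/dt = -11/(8√5) · 6 = -33√5/20 m/s
The top is descending at 33√5/20 ≈ 3.69 m/s.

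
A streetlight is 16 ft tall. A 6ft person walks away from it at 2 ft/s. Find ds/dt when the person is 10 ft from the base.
6/5 ft/s

By similar triangles: 16/(x+s) = 6/s
Solving: s = 6x/10
ds/dt = 6/10 · dx/dt = 3/5 · 2 = 6/5 ft/s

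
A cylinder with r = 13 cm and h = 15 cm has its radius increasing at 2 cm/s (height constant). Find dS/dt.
164π cm²/s

S = 2πrh + 2πr² (lateral + bases)
dS/dt = (2πh + 4πr)·dr/dt = (2π·15 + 4π·13)·2
= 164π cm²/s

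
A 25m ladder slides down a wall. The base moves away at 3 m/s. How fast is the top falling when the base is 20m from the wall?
4 m/s

x² + y² = 25²
2x·dx/dt + 2y·dy/dt = 0
dy/dt = -x/y · dx/dt = -20/15 · 3 = -4 m/s
The top is descending at 4 m/s.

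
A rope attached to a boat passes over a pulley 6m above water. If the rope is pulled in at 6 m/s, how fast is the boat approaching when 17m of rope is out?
102√253/253 ≈ 6.413 m/s

rope² = x² + 6²
x = √(17² - 6²) = √253
dx/dt = (rope/x) · d(rope)/dt = (17/√253) · (-6) = -102√253/253 m/s
The boat approaches at 102√253/253 ≈ 6.413 m/s.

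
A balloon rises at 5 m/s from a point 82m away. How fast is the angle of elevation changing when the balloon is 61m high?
0.039253 rad/s

tan(θ) = y/82
sec²(θ) · dθ/dt = (1/82) · dy/dt
dθ/dt = cos²(θ)/82 · 5 = 82/(82² + 61²) · 5
dθ/dt = 0.039253 rad/s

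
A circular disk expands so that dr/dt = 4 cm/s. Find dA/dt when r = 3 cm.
24π cm²/s

A = πr²
dA/dt = 2πr · dr/dt = 2π(3)(4) = 24π cm²/s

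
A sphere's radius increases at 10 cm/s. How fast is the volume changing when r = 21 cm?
17640π cm³/s

V = (4/3)πr³
dV/dt = dV/dr · dr/dt = 4πr² · 10
At r = 21: dV/dt = 17640π cm³/s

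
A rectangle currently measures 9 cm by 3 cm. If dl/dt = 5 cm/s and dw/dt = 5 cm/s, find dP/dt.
20 cm/s

P = 2(l + w)
dP/dt = 2(dl/dt + dw/dt) = 2(5 + 5) = 20 cm/s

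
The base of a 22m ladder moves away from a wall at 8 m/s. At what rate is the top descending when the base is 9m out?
72√403/403 ≈ 3.587 m/s

x² + y² = 22²
2x·dx/dt + 2y·dy/dt = 0
dy/dt = -x/y · dx/dt = -9/√403 · 8 = -72√403/403 m/s
The top is descending at 72√403/403 ≈ 3.587 m/s.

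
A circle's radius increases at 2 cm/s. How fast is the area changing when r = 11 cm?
44π cm²/s

A = πr²
dA/dt = 2πr · dr/dt = 2π(11)(2) = 44π cm²/s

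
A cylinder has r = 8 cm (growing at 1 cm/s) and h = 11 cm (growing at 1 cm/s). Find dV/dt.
240π cm³/s

V = πr²h
dV/dt = 2πrh·dr/dt + πr²·dh/dt
= 2π(8)(11)(1) + π(8)²(1)
= 240π cm³/s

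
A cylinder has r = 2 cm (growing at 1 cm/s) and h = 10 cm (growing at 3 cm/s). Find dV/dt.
52π cm³/s

V = πr²h
dV/dt = 2πrh·dr/dt + πr²·dh/dt
= 2π(2)(10)(1) + π(2)²(3)
= 52π cm³/s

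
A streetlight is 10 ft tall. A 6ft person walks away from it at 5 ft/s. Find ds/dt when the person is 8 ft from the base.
15/2 ft/s

By similar triangles: 10/(x+s) = 6/s
Solving: s = 6x/4
ds/dt = 6/4 · dx/dt = 3/2 · 5 = 15/2 ft/s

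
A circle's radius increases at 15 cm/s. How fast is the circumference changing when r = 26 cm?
30π cm/s

C = 2πr
dC/dt = 2π · dr/dt = 2π · 15 = 30π cm/s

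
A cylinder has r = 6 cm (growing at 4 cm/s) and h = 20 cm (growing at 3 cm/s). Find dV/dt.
1068π cm³/s

V = πr²h
dV/dt = 2πrh·dr/dt + πr²·dh/dt
= 2π(6)(20)(4) + π(6)²(3)
= 1068π cm³/s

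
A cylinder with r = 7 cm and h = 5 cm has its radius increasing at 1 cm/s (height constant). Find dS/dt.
38π cm²/s

S = 2πrh + 2πr² (lateral + bases)
dS/dt = (2πh + 4πr)·dr/dt = (2π·5 + 4π·7)·1
= 38π cm²/s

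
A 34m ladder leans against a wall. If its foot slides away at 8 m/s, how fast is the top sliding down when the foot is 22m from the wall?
22√42/21 ≈ 6.789 m/s

x² + y² = 34²
2x·dx/dt + 2y·dy/dt = 0
dy/dt = -x/y · dx/dt = -22/(4√42) · 8 = -22√42/21 m/s
The top is descending at 22√42/21 ≈ 6.789 m/s.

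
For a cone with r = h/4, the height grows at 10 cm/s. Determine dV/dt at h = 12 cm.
90π cm³/s

V = (1/3)π(h/4)²h = πh³/48
dV/dt = πh²/16 · 10
At h = 12: dV/dt = 90π cm³/s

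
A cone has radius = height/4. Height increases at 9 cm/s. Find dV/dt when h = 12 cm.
81π cm³/s

V = (1/3)π(h/4)²h = πh³/48
dV/dt = πh²/16 · 9
At h = 12: dV/dt = 81π cm³/s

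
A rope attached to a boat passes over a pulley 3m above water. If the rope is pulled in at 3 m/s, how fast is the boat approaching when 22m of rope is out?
66√19/95 ≈ 3.028 m/s

rope² = x² + 3²
x = √(22² - 3²) = 5√19
dx/dt = (rope/x) · d(rope)/dt = (22/(5√19)) · (-3) = -66√19/95 m/s
The boat approaches at 66√19/95 ≈ 3.028 m/s.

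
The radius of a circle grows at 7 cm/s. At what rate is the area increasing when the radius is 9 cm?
126π cm²/s

A = πr²
dA/dt = 2πr · dr/dt = 2π(9)(7) = 126π cm²/s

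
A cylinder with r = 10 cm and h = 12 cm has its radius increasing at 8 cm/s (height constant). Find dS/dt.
512π cm²/s

S = 2πrh + 2πr² (lateral + bases)
dS/dt = (2πh + 4πr)·dr/dt = (2π·12 + 4π·10)·8
= 512π cm²/s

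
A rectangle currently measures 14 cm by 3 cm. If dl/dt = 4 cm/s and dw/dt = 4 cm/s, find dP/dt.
16 cm/s

P = 2(l + w)
dP/dt = 2(dl/dt + dw/dt) = 2(4 + 4) = 16 cm/s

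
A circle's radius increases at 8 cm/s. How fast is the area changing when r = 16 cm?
256π cm²/s

A = πr²
dA/dt = 2πr · dr/dt = 2π(16)(8) = 256π cm²/s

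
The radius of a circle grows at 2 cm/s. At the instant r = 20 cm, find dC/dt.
4π cm/s

C = 2πr
dC/dt = 2π · dr/dt = 2π · 2 = 4π cm/s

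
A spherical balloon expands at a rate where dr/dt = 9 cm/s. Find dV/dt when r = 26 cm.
24336π cm³/s

V = (4/3)πr³
dV/dt = dV/dr · dr/dt = 4πr² · 9
At r = 26: dV/dt = 24336π cm³/s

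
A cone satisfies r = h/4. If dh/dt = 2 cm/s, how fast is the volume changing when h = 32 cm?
128π cm³/s

V = (1/3)π(h/4)²h = πh³/48
dV/dt = πh²/16 · 2
At h = 32: dV/dt = 128π cm³/s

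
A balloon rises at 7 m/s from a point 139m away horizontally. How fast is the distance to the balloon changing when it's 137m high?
959√38090/38090 ≈ 4.914 m/s

z² = 139² + y²
z = √(139² + 137²) = √38090
dz/dt = y/z · dy/dt = 137/√38090 · 7 = 959√38090/38090 ≈ 4.914 m/s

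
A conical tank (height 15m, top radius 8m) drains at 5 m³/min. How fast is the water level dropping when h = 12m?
125/(1024π) ≈ 0.03886 m/min

r/h = 8/15, so r = (8/15)h
V = (1/3)πr²h = (1/3)π((8/15)h)²h = (64/675)πh³
dV/dh = (64/225)πh²
dh/dt = (dV/dt)/(dV/dh) = -5/((64/225)π·12²) = -125/(1024π) m/min
The level is dropping at 125/(1024π) ≈ 0.03886 m/min.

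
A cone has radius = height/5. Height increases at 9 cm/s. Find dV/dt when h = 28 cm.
7056π/25 cm³/s

V = (1/3)π(h/5)²h = πh³/75
dV/dt = πh²/25 · 9
At h = 28: dV/dt = 7056π/25 cm³/s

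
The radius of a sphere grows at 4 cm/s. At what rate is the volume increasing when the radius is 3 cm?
144π cm³/s

V = (4/3)πr³
dV/dt = dV/dr · dr/dt = 4πr² · 4
At r = 3: dV/dt = 144π cm³/s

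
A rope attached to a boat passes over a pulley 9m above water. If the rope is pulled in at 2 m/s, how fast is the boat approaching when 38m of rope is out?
76√1363/1363 ≈ 2.059 m/s

rope² = x² + 9²
x = √(38² - 9²) = √1363
dx/dt = (rope/x) · d(rope)/dt = (38/√1363) · (-2) = -76√1363/1363 m/s
The boat approaches at 76√1363/1363 ≈ 2.059 m/s.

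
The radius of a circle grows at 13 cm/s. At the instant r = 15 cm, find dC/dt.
26π cm/s

C = 2πr
dC/dt = 2π · dr/dt = 2π · 13 = 26π cm/s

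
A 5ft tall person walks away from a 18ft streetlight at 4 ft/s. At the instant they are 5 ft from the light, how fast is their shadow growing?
20/13 ft/s

By similar triangles: 18/(x+s) = 5/s
Solving: s = 5x/13
ds/dt = 5/13 · dx/dt = 5/13 · 4 = 20/13 ft/s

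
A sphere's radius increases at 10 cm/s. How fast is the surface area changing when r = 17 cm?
1360π cm²/s

S = 4πr²
dS/dt = dS/dr · dr/dt = 8πr · 10
At r = 17: dS/dt = 1360π cm²/s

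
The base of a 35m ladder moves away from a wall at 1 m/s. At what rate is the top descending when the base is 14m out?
2√21/21 ≈ 0.4364 m/s

x² + y² = 35²
2x·dx/dt + 2y·dy/dt = 0
dy/dt = -x/y · dx/dt = -14/(7√21) · 1 = -2√21/21 m/s
The top is descending at 2√21/21 ≈ 0.4364 m/s.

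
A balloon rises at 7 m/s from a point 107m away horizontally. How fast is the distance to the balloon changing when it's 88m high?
616√19193/19193 ≈ 4.446 m/s

z² = 107² + y²
z = √(107² + 88²) = √19193
dz/dt = y/z · dy/dt = 88/√19193 · 7 = 616√19193/19193 ≈ 4.446 m/s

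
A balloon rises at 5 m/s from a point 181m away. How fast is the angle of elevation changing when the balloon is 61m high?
0.024807 rad/s

tan(θ) = y/181
sec²(θ) · dθ/dt = (1/181) · dy/dt
dθ/dt = cos²(θ)/181 · 5 = 181/(181² + 61²) · 5
dθ/dt = 0.024807 rad/s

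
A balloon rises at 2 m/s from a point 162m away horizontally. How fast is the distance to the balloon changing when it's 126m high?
7√130/65 ≈ 1.228 m/s

z² = 162² + y²
z = √(162² + 126²) = 18√130
dz/dt = y/z · dy/dt = 126/(18√130) · 2 = 7√130/65 ≈ 1.228 m/s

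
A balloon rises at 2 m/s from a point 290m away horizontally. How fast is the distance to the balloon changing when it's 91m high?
182√92381/92381 ≈ 0.5988 m/s

z² = 290² + y²
z = √(290² + 91²) = √92381
dz/dt = y/z · dy/dt = 91/√92381 · 2 = 182√92381/92381 ≈ 0.5988 m/s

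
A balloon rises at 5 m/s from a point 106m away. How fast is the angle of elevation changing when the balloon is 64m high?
0.034568 rad/s

tan(θ) = y/106
sec²(θ) · dθ/dt = (1/106) · dy/dt
dθ/dt = cos²(θ)/106 · 5 = 106/(106² + 64²) · 5
dθ/dt = 0.034568 rad/s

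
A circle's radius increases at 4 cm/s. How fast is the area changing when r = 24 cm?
192π cm²/s

A = πr²
dA/dt = 2πr · dr/dt = 2π(24)(4) = 192π cm²/s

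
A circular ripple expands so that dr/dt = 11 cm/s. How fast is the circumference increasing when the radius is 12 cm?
22π cm/s

C = 2πr
dC/dt = 2π · dr/dt = 2π · 11 = 22π cm/s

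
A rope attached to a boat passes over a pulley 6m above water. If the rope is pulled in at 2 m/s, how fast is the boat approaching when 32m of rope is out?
32√247/247 ≈ 2.036 m/s

rope² = x² + 6²
x = √(32² - 6²) = 2√247
dx/dt = (rope/x) · d(rope)/dt = (32/(2√247)) · (-2) = -32√247/247 m/s
The boat approaches at 32√247/247 ≈ 2.036 m/s.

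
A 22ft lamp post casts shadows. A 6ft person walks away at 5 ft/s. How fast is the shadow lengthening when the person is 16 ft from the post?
15/8 ft/s

By similar triangles: 22/(x+s) = 6/s
Solving: s = 6x/16
ds/dt = 6/16 · dx/dt = 3/8 · 5 = 15/8 ft/s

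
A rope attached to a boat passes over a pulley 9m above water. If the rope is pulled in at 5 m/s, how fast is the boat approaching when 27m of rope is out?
15√2/4 ≈ 5.303 m/s

rope² = x² + 9²
x = √(27² - 9²) = 18√2
dx/dt = (rope/x) · d(rope)/dt = (27/(18√2)) · (-5) = -15√2/4 m/s
The boat approaches at 15√2/4 ≈ 5.303 m/s.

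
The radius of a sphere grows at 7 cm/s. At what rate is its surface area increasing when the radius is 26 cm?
1456π cm²/s

S = 4πr²
dS/dt = dS/dr · dr/dt = 8πr · 7
At r = 26: dS/dt = 1456π cm²/s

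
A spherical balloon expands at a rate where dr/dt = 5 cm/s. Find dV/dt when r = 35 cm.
24500π cm³/s

V = (4/3)πr³
dV/dt = dV/dr · dr/dt = 4πr² · 5
At r = 35: dV/dt = 24500π cm³/s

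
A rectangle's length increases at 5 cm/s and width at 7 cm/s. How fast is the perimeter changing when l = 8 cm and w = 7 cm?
24 cm/s

P = 2(l + w)
dP/dt = 2(dl/dt + dw/dt) = 2(5 + 7) = 24 cm/s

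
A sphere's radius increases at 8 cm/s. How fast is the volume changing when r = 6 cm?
1152π cm³/s

V = (4/3)πr³
dV/dt = dV/dr · dr/dt = 4πr² · 8
At r = 6: dV/dt = 1152π cm³/s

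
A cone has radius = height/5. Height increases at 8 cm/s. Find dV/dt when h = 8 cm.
512π/25 cm³/s

V = (1/3)π(h/5)²h = πh³/75
dV/dt = πh²/25 · 8
At h = 8: dV/dt = 512π/25 cm³/s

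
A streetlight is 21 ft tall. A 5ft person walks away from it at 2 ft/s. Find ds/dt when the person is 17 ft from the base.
5/8 ft/s

By similar triangles: 21/(x+s) = 5/s
Solving: s = 5x/16
ds/dt = 5/16 · dx/dt = 5/16 · 2 = 5/8 ft/s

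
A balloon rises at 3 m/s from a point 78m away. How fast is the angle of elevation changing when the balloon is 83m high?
0.018037 rad/s

tan(θ) = y/78
sec²(θ) · dθ/dt = (1/78) · dy/dt
dθ/dt = cos²(θ)/78 · 3 = 78/(78² + 83²) · 3
dθ/dt = 0.018037 rad/s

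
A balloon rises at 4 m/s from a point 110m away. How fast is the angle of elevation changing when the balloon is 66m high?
0.026738 rad/s

tan(θ) = y/110
sec²(θ) · dθ/dt = (1/110) · dy/dt
dθ/dt = cos²(θ)/110 · 4 = 110/(110² + 66²) · 4
dθ/dt = 0.026738 rad/s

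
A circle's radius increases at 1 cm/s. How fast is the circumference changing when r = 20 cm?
2π cm/s

C = 2πr
dC/dt = 2π · dr/dt = 2π · 1 = 2π cm/s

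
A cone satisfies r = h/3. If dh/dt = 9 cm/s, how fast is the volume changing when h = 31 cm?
961π cm³/s

V = (1/3)π(h/3)²h = πh³/27
dV/dt = πh²/9 · 9
At h = 31: dV/dt = 961π cm³/s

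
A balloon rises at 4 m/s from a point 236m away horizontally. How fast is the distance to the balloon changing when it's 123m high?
492√2833/14165 ≈ 1.849 m/s

z² = 236² + y²
z = √(236² + 123²) = 5√2833
dz/dt = y/z · dy/dt = 123/(5√2833) · 4 = 492√2833/14165 ≈ 1.849 m/s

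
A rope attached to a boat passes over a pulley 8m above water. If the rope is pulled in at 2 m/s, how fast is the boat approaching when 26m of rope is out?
26√17/51 ≈ 2.102 m/s

rope² = x² + 8²
x = √(26² - 8²) = 6√17
dx/dt = (rope/x) · d(rope)/dt = (26/(6√17)) · (-2) = -26√17/51 m/s
The boat approaches at 26√17/51 ≈ 2.102 m/s.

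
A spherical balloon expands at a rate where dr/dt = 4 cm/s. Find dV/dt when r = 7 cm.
784π cm³/s

V = (4/3)πr³
dV/dt = dV/dr · dr/dt = 4πr² · 4
At r = 7: dV/dt = 784π cm³/s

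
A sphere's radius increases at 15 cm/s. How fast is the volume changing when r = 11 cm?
7260π cm³/s

V = (4/3)πr³
dV/dt = dV/dr · dr/dt = 4πr² · 15
At r = 11: dV/dt = 7260π cm³/s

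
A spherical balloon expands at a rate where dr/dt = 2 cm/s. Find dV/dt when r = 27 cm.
5832π cm³/s

V = (4/3)πr³
dV/dt = dV/dr · dr/dt = 4πr² · 2
At r = 27: dV/dt = 5832π cm³/s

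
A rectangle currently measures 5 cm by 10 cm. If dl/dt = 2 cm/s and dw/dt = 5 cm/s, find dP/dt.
14 cm/s

P = 2(l + w)
dP/dt = 2(dl/dt + dw/dt) = 2(2 + 5) = 14 cm/s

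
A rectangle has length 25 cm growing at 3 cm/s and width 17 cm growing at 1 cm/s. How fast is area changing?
76 cm²/s

A = lw
dA/dt = w·dl/dt + l·dw/dt = 17·3 + 25·1 = 76 cm²/s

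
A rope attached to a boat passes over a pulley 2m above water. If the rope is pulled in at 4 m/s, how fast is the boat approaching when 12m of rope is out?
24√35/35 ≈ 4.057 m/s

rope² = x² + 2²
x = √(12² - 2²) = 2√35
dx/dt = (rope/x) · d(rope)/dt = (12/(2√35)) · (-4) = -24√35/35 m/s
The boat approaches at 24√35/35 ≈ 4.057 m/s.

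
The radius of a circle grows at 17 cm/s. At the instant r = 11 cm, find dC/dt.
34π cm/s

C = 2πr
dC/dt = 2π · dr/dt = 2π · 17 = 34π cm/s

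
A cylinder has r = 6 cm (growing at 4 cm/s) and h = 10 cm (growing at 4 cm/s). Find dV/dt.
624π cm³/s

V = πr²h
dV/dt = 2πrh·dr/dt + πr²·dh/dt
= 2π(6)(10)(4) + π(6)²(4)
= 624π cm³/s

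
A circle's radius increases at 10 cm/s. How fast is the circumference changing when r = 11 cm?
20π cm/s

C = 2πr
dC/dt = 2π · dr/dt = 2π · 10 = 20π cm/s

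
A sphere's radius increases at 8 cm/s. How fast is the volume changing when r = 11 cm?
3872π cm³/s

V = (4/3)πr³
dV/dt = dV/dr · dr/dt = 4πr² · 8
At r = 11: dV/dt = 3872π cm³/s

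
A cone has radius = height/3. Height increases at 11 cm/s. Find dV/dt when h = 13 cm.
1859π/9 cm³/s

V = (1/3)π(h/3)²h = πh³/27
dV/dt = πh²/9 · 11
At h = 13: dV/dt = 1859π/9 cm³/s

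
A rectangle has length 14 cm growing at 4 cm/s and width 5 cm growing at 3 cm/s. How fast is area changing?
62 cm²/s

A = lw
dA/dt = w·dl/dt + l·dw/dt = 5·4 + 14·3 = 62 cm²/s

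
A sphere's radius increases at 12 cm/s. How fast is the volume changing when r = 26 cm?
32448π cm³/s

V = (4/3)πr³
dV/dt = dV/dr · dr/dt = 4πr² · 12
At r = 26: dV/dt = 32448π cm³/s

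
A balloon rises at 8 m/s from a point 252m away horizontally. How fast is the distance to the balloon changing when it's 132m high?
44√562/281 ≈ 3.712 m/s

z² = 252² + y²
z = √(252² + 132²) = 12√562
dz/dt = y/z · dy/dt = 132/(12√562) · 8 = 44√562/281 ≈ 3.712 m/s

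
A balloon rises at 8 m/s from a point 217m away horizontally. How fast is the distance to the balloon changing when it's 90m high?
720√55189/55189 ≈ 3.065 m/s

z² = 217² + y²
z = √(217² + 90²) = √55189
dz/dt = y/z · dy/dt = 90/√55189 · 8 = 720√55189/55189 ≈ 3.065 m/s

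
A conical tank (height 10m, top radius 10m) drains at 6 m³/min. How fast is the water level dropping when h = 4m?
3/(8π) ≈ 0.1194 m/min

r/h = 10/10, so r = h
V = (1/3)πr²h = (1/3)π(h)²h = (1/3)πh³
dV/dh = πh²
dh/dt = (dV/dt)/(dV/dh) = -6/(π·4²) = -3/(8π) m/min
The level is dropping at 3/(8π) ≈ 0.1194 m/min.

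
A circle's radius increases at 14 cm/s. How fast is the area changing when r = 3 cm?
84π cm²/s

A = πr²
dA/dt = 2πr · dr/dt = 2π(3)(14) = 84π cm²/s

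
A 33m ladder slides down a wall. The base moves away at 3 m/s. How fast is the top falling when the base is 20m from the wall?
60√689/689 ≈ 2.286 m/s

x² + y² = 33²
2x·dx/dt + 2y·dy/dt = 0
dy/dt = -x/y · dx/dt = -20/√689 · 3 = -60√689/689 m/s
The top is descending at 60√689/689 ≈ 2.286 m/s.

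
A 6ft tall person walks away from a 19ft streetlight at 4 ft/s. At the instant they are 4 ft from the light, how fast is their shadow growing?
24/13 ft/s

By similar triangles: 19/(x+s) = 6/s
Solving: s = 6x/13
ds/dt = 6/13 · dx/dt = 6/13 · 4 = 24/13 ft/s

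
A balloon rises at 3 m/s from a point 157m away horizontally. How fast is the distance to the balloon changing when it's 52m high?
156√27353/27353 ≈ 0.9432 m/s

z² = 157² + y²
z = √(157² + 52²) = √27353
dz/dt = y/z · dy/dt = 52/√27353 · 3 = 156√27353/27353 ≈ 0.9432 m/s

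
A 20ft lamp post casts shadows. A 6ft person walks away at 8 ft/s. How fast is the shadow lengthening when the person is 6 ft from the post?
24/7 ft/s

By similar triangles: 20/(x+s) = 6/s
Solving: s = 6x/14
ds/dt = 6/14 · dx/dt = 3/7 · 8 = 24/7 ft/s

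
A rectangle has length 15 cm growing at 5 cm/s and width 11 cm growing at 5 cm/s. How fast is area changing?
130 cm²/s

A = lw
dA/dt = w·dl/dt + l·dw/dt = 11·5 + 15·5 = 130 cm²/s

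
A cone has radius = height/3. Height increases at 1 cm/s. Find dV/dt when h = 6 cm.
4π cm³/s

V = (1/3)π(h/3)²h = πh³/27
dV/dt = πh²/9 · 1
At h = 6: dV/dt = 4π cm³/s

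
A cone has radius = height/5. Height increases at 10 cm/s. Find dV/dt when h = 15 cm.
90π cm³/s

V = (1/3)π(h/5)²h = πh³/75
dV/dt = πh²/25 · 10
At h = 15: dV/dt = 90π cm³/s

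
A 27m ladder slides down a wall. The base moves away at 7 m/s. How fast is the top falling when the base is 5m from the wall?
35√11/88 ≈ 1.319 m/s

x² + y² = 27²
2x·dx/dt + 2y·dy/dt = 0
dy/dt = -x/y · dx/dt = -5/(8√11) · 7 = -35√11/88 m/s
The top is descending at 35√11/88 ≈ 1.319 m/s.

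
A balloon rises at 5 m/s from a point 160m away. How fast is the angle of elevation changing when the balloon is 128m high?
0.019055 rad/s

tan(θ) = y/160
sec²(θ) · dθ/dt = (1/160) · dy/dt
dθ/dt = cos²(θ)/160 · 5 = 160/(160² + 128²) · 5
dθ/dt = 0.019055 rad/s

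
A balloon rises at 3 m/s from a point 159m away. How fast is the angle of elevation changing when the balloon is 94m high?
0.013981 rad/s

tan(θ) = y/159
sec²(θ) · dθ/dt = (1/159) · dy/dt
dθ/dt = cos²(θ)/159 · 3 = 159/(159² + 94²) · 3
dθ/dt = 0.013981 rad/s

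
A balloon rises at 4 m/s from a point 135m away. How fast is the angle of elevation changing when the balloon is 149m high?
0.013358 rad/s

tan(θ) = y/135
sec²(θ) · dθ/dt = (1/135) · dy/dt
dθ/dt = cos²(θ)/135 · 4 = 135/(135² + 149²) · 4
dθ/dt = 0.013358 rad/s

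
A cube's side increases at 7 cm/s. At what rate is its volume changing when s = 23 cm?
11109 cm³/s

V = s³
dV/dt = 3s² · ds/dt = 3·23²·7 = 11109 cm³/s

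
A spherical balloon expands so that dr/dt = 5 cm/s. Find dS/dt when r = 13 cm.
520π cm²/s

S = 4πr²
dS/dt = dS/dr · dr/dt = 8πr · 5
At r = 13: dS/dt = 520π cm²/s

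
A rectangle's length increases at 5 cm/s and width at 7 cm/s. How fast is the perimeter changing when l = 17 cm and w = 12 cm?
24 cm/s

P = 2(l + w)
dP/dt = 2(dl/dt + dw/dt) = 2(5 + 7) = 24 cm/s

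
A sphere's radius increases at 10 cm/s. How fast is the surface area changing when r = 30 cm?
2400π cm²/s

S = 4πr²
dS/dt = dS/dr · dr/dt = 8πr · 10
At r = 30: dS/dt = 2400π cm²/s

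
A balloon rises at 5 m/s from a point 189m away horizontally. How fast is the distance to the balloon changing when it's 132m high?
44√5905/1181 ≈ 2.863 m/s

z² = 189² + y²
z = √(189² + 132²) = 3√5905
dz/dt = y/z · dy/dt = 132/(3√5905) · 5 = 44√5905/1181 ≈ 2.863 m/s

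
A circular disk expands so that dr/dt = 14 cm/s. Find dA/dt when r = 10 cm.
280π cm²/s

A = πr²
dA/dt = 2πr · dr/dt = 2π(10)(14) = 280π cm²/s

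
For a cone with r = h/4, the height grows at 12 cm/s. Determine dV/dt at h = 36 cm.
972π cm³/s

V = (1/3)π(h/4)²h = πh³/48
dV/dt = πh²/16 · 12
At h = 36: dV/dt = 972π cm³/s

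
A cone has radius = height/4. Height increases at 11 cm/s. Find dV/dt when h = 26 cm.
1859π/4 cm³/s

V = (1/3)π(h/4)²h = πh³/48
dV/dt = πh²/16 · 11
At h = 26: dV/dt = 1859π/4 cm³/s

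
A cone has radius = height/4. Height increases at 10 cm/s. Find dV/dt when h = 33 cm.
5445π/8 cm³/s

V = (1/3)π(h/4)²h = πh³/48
dV/dt = πh²/16 · 10
At h = 33: dV/dt = 5445π/8 cm³/s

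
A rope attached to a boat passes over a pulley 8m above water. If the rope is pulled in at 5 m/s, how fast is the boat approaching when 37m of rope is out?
37√145/87 ≈ 5.121 m/s

rope² = x² + 8²
x = √(37² - 8²) = 3√145
dx/dt = (rope/x) · d(rope)/dt = (37/(3√145)) · (-5) = -37√145/87 m/s
The boat approaches at 37√145/87 ≈ 5.121 m/s.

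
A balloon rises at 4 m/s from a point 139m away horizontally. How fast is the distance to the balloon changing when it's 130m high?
520√36221/36221 ≈ 2.732 m/s

z² = 139² + y²
z = √(139² + 130²) = √36221
dz/dt = y/z · dy/dt = 130/√36221 · 4 = 520√36221/36221 ≈ 2.732 m/s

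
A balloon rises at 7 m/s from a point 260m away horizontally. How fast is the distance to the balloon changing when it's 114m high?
399√20149/20149 ≈ 2.811 m/s

z² = 260² + y²
z = √(260² + 114²) = 2√20149
dz/dt = y/z · dy/dt = 114/(2√20149) · 7 = 399√20149/20149 ≈ 2.811 m/s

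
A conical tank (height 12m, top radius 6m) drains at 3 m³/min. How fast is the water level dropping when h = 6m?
1/(3π) ≈ 0.1061 m/min

r/h = 6/12, so r = (1/2)h
V = (1/3)πr²h = (1/3)π((1/2)h)²h = (1/12)πh³
dV/dh = (1/4)πh²
dh/dt = (dV/dt)/(dV/dh) = -3/((1/4)π·6²) = -1/(3π) m/min
The level is dropping at 1/(3π) ≈ 0.1061 m/min.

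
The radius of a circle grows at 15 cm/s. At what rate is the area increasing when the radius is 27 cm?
810π cm²/s

A = πr²
dA/dt = 2πr · dr/dt = 2π(27)(15) = 810π cm²/s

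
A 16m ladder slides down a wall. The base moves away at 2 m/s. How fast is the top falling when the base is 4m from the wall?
2√15/15 ≈ 0.5164 m/s

x² + y² = 16²
2x·dx/dt + 2y·dy/dt = 0
dy/dt = -x/y · dx/dt = -4/(4√15) · 2 = -2√15/15 m/s
The top is descending at 2√15/15 ≈ 0.5164 m/s.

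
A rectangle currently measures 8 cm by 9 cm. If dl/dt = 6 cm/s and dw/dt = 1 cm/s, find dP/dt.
14 cm/s

P = 2(l + w)
dP/dt = 2(dl/dt + dw/dt) = 2(6 + 1) = 14 cm/s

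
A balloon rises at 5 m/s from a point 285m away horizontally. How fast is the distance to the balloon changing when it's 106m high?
530√92461/92461 ≈ 1.743 m/s

z² = 285² + y²
z = √(285² + 106²) = √92461
dz/dt = y/z · dy/dt = 106/√92461 · 5 = 530√92461/92461 ≈ 1.743 m/s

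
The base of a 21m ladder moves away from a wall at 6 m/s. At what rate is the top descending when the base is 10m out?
60√341/341 ≈ 3.249 m/s

x² + y² = 21²
2x·dx/dt + 2y·dy/dt = 0
dy/dt = -x/y · dx/dt = -10/√341 · 6 = -60√341/341 m/s
The top is descending at 60√341/341 ≈ 3.249 m/s.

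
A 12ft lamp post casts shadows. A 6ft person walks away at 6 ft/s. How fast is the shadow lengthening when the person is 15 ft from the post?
6 ft/s

By similar triangles: 12/(x+s) = 6/s
Solving: s = 6x/6
ds/dt = 6/6 · dx/dt = 1 · 6 = 6 ft/s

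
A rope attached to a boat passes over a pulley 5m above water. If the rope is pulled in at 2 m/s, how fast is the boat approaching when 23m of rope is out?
23√14/42 ≈ 2.049 m/s

rope² = x² + 5²
x = √(23² - 5²) = 6√14
dx/dt = (rope/x) · d(rope)/dt = (23/(6√14)) · (-2) = -23√14/42 m/s
The boat approaches at 23√14/42 ≈ 2.049 m/s.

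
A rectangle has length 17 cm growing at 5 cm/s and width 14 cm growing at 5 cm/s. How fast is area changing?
155 cm²/s

A = lw
dA/dt = w·dl/dt + l·dw/dt = 14·5 + 17·5 = 155 cm²/s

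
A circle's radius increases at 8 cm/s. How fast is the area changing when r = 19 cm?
304π cm²/s

A = πr²
dA/dt = 2πr · dr/dt = 2π(19)(8) = 304π cm²/s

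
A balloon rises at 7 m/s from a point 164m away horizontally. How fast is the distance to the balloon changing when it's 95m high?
665√35921/35921 ≈ 3.509 m/s

z² = 164² + y²
z = √(164² + 95²) = √35921
dz/dt = y/z · dy/dt = 95/√35921 · 7 = 665√35921/35921 ≈ 3.509 m/s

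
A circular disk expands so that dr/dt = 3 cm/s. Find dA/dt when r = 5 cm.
30π cm²/s

A = πr²
dA/dt = 2πr · dr/dt = 2π(5)(3) = 30π cm²/s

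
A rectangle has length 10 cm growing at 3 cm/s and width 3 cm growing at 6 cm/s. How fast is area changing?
69 cm²/s

A = lw
dA/dt = w·dl/dt + l·dw/dt = 3·3 + 10·6 = 69 cm²/s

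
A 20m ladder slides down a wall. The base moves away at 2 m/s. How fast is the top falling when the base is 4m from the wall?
√6/6 ≈ 0.4082 m/s

x² + y² = 20²
2x·dx/dt + 2y·dy/dt = 0
dy/dt = -x/y · dx/dt = -4/(8√6) · 2 = -√6/6 m/s
The top is descending at √6/6 ≈ 0.4082 m/s.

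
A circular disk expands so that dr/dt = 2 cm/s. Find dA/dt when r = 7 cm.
28π cm²/s

A = πr²
dA/dt = 2πr · dr/dt = 2π(7)(2) = 28π cm²/s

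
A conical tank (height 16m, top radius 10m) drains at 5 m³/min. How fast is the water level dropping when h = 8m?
1/(5π) ≈ 0.06366 m/min

r/h = 10/16, so r = (5/8)h
V = (1/3)πr²h = (1/3)π((5/8)h)²h = (25/192)πh³
dV/dh = (25/64)πh²
dh/dt = (dV/dt)/(dV/dh) = -5/((25/64)π·8²) = -1/(5π) m/min
The level is dropping at 1/(5π) ≈ 0.06366 m/min.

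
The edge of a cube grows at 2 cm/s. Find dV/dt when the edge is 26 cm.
4056 cm³/s

V = s³
dV/dt = 3s² · ds/dt = 3·26²·2 = 4056 cm³/s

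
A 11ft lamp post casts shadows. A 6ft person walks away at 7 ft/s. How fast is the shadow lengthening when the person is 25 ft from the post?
42/5 ft/s

By similar triangles: 11/(x+s) = 6/s
Solving: s = 6x/5
ds/dt = 6/5 · dx/dt = 6/5 · 7 = 42/5 ft/s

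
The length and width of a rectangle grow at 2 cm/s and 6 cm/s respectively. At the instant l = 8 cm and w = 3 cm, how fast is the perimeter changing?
16 cm/s

P = 2(l + w)
dP/dt = 2(dl/dt + dw/dt) = 2(2 + 6) = 16 cm/s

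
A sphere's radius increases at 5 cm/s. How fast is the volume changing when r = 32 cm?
20480π cm³/s

V = (4/3)πr³
dV/dt = dV/dr · dr/dt = 4πr² · 5
At r = 32: dV/dt = 20480π cm³/s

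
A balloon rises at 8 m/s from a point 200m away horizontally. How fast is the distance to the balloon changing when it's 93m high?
744√48649/48649 ≈ 3.373 m/s

z² = 200² + y²
z = √(200² + 93²) = √48649
dz/dt = y/z · dy/dt = 93/√48649 · 8 = 744√48649/48649 ≈ 3.373 m/s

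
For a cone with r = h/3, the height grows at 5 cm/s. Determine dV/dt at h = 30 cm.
500π cm³/s

V = (1/3)π(h/3)²h = πh³/27
dV/dt = πh²/9 · 5
At h = 30: dV/dt = 500π cm³/s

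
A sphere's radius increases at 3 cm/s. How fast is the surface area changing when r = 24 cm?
576π cm²/s

S = 4πr²
dS/dt = dS/dr · dr/dt = 8πr · 3
At r = 24: dS/dt = 576π cm²/s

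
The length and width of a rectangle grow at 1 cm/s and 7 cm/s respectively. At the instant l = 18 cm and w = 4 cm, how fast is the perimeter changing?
16 cm/s

P = 2(l + w)
dP/dt = 2(dl/dt + dw/dt) = 2(1 + 7) = 16 cm/s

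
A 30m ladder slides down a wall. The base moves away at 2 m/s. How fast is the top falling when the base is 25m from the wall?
10√11/11 ≈ 3.015 m/s

x² + y² = 30²
2x·dx/dt + 2y·dy/dt = 0
dy/dt = -x/y · dx/dt = -25/(5√11) · 2 = -10√11/11 m/s
The top is descending at 10√11/11 ≈ 3.015 m/s.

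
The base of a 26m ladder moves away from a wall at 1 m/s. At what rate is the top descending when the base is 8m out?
4√17/51 ≈ 0.3234 m/s

x² + y² = 26²
2x·dx/dt + 2y·dy/dt = 0
dy/dt = -x/y · dx/dt = -8/(6√17) · 1 = -4√17/51 m/s
The top is descending at 4√17/51 ≈ 0.3234 m/s.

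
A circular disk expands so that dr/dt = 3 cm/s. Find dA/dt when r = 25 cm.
150π cm²/s

A = πr²
dA/dt = 2πr · dr/dt = 2π(25)(3) = 150π cm²/s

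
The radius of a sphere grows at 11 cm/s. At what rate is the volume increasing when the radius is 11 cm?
5324π cm³/s

V = (4/3)πr³
dV/dt = dV/dr · dr/dt = 4πr² · 11
At r = 11: dV/dt = 5324π cm³/s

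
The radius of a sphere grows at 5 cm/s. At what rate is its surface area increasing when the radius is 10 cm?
400π cm²/s

S = 4πr²
dS/dt = dS/dr · dr/dt = 8πr · 5
At r = 10: dS/dt = 400π cm²/s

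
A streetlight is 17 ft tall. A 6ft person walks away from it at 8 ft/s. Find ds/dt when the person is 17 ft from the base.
48/11 ft/s

By similar triangles: 17/(x+s) = 6/s
Solving: s = 6x/11
ds/dt = 6/11 · dx/dt = 6/11 · 8 = 48/11 ft/s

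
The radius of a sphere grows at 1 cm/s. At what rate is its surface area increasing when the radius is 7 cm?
56π cm²/s

S = 4πr²
dS/dt = dS/dr · dr/dt = 8πr · 1
At r = 7: dS/dt = 56π cm²/s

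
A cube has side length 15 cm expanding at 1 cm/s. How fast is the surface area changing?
180 cm²/s

A = 6s²
dA/dt = 12s · ds/dt = 12·15·1 = 180 cm²/s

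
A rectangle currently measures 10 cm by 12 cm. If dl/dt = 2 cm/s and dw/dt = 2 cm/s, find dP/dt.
8 cm/s

P = 2(l + w)
dP/dt = 2(dl/dt + dw/dt) = 2(2 + 2) = 8 cm/s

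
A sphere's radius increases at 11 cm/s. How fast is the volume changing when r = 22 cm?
21296π cm³/s

V = (4/3)πr³
dV/dt = dV/dr · dr/dt = 4πr² · 11
At r = 22: dV/dt = 21296π cm³/s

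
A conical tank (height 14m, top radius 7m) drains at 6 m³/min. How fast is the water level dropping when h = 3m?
8/(3π) ≈ 0.8488 m/min

r/h = 7/14, so r = (1/2)h
V = (1/3)πr²h = (1/3)π((1/2)h)²h = (1/12)πh³
dV/dh = (1/4)πh²
dh/dt = (dV/dt)/(dV/dh) = -6/((1/4)π·3²) = -8/(3π) m/min
The level is dropping at 8/(3π) ≈ 0.8488 m/min.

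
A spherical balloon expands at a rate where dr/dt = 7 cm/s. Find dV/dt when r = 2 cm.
112π cm³/s

V = (4/3)πr³
dV/dt = dV/dr · dr/dt = 4πr² · 7
At r = 2: dV/dt = 112π cm³/s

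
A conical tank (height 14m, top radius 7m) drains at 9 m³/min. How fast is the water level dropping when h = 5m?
36/(25π) ≈ 0.4584 m/min

r/h = 7/14, so r = (1/2)h
V = (1/3)πr²h = (1/3)π((1/2)h)²h = (1/12)πh³
dV/dh = (1/4)πh²
dh/dt = (dV/dt)/(dV/dh) = -9/((1/4)π·5²) = -36/(25π) m/min
The level is dropping at 36/(25π) ≈ 0.4584 m/min.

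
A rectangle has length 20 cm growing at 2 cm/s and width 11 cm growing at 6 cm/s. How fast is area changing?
142 cm²/s

A = lw
dA/dt = w·dl/dt + l·dw/dt = 11·2 + 20·6 = 142 cm²/s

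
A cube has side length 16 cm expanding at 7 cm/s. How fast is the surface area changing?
1344 cm²/s

A = 6s²
dA/dt = 12s · ds/dt = 12·16·7 = 1344 cm²/s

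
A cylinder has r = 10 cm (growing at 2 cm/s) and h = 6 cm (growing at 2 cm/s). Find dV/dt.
440π cm³/s

V = πr²h
dV/dt = 2πrh·dr/dt + πr²·dh/dt
= 2π(10)(6)(2) + π(10)²(2)
= 440π cm³/s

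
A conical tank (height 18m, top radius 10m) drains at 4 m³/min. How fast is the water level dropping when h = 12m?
9/(100π) ≈ 0.02865 m/min

r/h = 10/18, so r = (5/9)h
V = (1/3)πr²h = (1/3)π((5/9)h)²h = (25/243)πh³
dV/dh = (25/81)πh²
dh/dt = (dV/dt)/(dV/dh) = -4/((25/81)π·12²) = -9/(100π) m/min
The level is dropping at 9/(100π) ≈ 0.02865 m/min.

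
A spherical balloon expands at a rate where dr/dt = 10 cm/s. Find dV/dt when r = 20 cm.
16000π cm³/s

V = (4/3)πr³
dV/dt = dV/dr · dr/dt = 4πr² · 10
At r = 20: dV/dt = 16000π cm³/s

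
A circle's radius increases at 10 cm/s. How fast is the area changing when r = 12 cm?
240π cm²/s

A = πr²
dA/dt = 2πr · dr/dt = 2π(12)(10) = 240π cm²/s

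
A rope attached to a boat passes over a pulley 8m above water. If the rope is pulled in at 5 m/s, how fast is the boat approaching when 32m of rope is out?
4√15/3 ≈ 5.164 m/s

rope² = x² + 8²
x = √(32² - 8²) = 8√15
dx/dt = (rope/x) · d(rope)/dt = (32/(8√15)) · (-5) = -4√15/3 m/s
The boat approaches at 4√15/3 ≈ 5.164 m/s.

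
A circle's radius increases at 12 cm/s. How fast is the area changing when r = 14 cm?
336π cm²/s

A = πr²
dA/dt = 2πr · dr/dt = 2π(14)(12) = 336π cm²/s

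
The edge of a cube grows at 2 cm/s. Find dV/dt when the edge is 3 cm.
54 cm³/s

V = s³
dV/dt = 3s² · ds/dt = 3·3²·2 = 54 cm³/s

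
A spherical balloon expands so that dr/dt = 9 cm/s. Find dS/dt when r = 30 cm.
2160π cm²/s

S = 4πr²
dS/dt = dS/dr · dr/dt = 8πr · 9
At r = 30: dS/dt = 2160π cm²/s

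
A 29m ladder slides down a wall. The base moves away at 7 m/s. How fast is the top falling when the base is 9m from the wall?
63√190/380 ≈ 2.285 m/s

x² + y² = 29²
2x·dx/dt + 2y·dy/dt = 0
dy/dt = -x/y · dx/dt = -9/(2√190) · 7 = -63√190/380 m/s
The top is descending at 63√190/380 ≈ 2.285 m/s.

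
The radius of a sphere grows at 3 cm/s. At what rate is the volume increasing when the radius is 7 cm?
588π cm³/s

V = (4/3)πr³
dV/dt = dV/dr · dr/dt = 4πr² · 3
At r = 7: dV/dt = 588π cm³/s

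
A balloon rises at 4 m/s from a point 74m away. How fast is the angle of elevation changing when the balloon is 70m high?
0.028527 rad/s

tan(θ) = y/74
sec²(θ) · dθ/dt = (1/74) · dy/dt
dθ/dt = cos²(θ)/74 · 4 = 74/(74² + 70²) · 4
dθ/dt = 0.028527 rad/s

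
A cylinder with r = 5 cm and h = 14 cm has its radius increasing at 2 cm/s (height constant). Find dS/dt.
96π cm²/s

S = 2πrh + 2πr² (lateral + bases)
dS/dt = (2πh + 4πr)·dr/dt = (2π·14 + 4π·5)·2
= 96π cm²/s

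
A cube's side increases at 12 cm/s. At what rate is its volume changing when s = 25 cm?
22500 cm³/s

V = s³
dV/dt = 3s² · ds/dt = 3·25²·12 = 22500 cm³/s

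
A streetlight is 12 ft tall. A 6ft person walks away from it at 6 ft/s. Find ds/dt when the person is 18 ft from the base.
6 ft/s

By similar triangles: 12/(x+s) = 6/s
Solving: s = 6x/6
ds/dt = 6/6 · dx/dt = 1 · 6 = 6 ft/s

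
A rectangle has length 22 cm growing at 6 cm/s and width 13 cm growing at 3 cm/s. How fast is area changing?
144 cm²/s

A = lw
dA/dt = w·dl/dt + l·dw/dt = 13·6 + 22·3 = 144 cm²/s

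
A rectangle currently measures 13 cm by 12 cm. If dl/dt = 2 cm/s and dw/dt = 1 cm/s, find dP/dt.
6 cm/s

P = 2(l + w)
dP/dt = 2(dl/dt + dw/dt) = 2(2 + 1) = 6 cm/s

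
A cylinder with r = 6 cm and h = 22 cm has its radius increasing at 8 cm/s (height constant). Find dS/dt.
544π cm²/s

S = 2πrh + 2πr² (lateral + bases)
dS/dt = (2πh + 4πr)·dr/dt = (2π·22 + 4π·6)·8
= 544π cm²/s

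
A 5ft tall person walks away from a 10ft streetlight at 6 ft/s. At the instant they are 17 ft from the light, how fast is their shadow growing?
6 ft/s

By similar triangles: 10/(x+s) = 5/s
Solving: s = 5x/5
ds/dt = 5/5 · dx/dt = 1 · 6 = 6 ft/s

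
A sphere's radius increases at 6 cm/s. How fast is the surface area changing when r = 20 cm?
960π cm²/s

S = 4πr²
dS/dt = dS/dr · dr/dt = 8πr · 6
At r = 20: dS/dt = 960π cm²/s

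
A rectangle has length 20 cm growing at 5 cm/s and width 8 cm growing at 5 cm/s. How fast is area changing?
140 cm²/s

A = lw
dA/dt = w·dl/dt + l·dw/dt = 8·5 + 20·5 = 140 cm²/s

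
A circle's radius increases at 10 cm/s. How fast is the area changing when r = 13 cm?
260π cm²/s

A = πr²
dA/dt = 2πr · dr/dt = 2π(13)(10) = 260π cm²/s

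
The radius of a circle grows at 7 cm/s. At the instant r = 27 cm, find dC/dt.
14π cm/s

C = 2πr
dC/dt = 2π · dr/dt = 2π · 7 = 14π cm/s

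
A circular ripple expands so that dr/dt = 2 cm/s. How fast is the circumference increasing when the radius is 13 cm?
4π cm/s

C = 2πr
dC/dt = 2π · dr/dt = 2π · 2 = 4π cm/s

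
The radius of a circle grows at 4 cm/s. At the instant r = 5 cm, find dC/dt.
8π cm/s

C = 2πr
dC/dt = 2π · dr/dt = 2π · 4 = 8π cm/s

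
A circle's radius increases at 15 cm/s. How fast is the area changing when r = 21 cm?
630π cm²/s

A = πr²
dA/dt = 2πr · dr/dt = 2π(21)(15) = 630π cm²/s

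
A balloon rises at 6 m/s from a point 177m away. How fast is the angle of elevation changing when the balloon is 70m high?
0.029314 rad/s

tan(θ) = y/177
sec²(θ) · dθ/dt = (1/177) · dy/dt
dθ/dt = cos²(θ)/177 · 6 = 177/(177² + 70²) · 6
dθ/dt = 0.029314 rad/s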